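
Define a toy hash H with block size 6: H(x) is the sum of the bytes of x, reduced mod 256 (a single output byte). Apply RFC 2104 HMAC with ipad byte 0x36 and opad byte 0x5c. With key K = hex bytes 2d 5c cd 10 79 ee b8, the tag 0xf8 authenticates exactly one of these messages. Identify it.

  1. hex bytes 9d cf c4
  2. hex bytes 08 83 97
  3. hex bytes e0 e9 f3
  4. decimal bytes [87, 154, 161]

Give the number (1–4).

4

Key hex bytes 2d 5c cd 10 79 ee b8 is 7 bytes > B = 6, so hash it first: H(key) = 85, then zero-pad to 6 bytes: K' = 85 00 00 00 00 00.
K' ⊕ ipad = b3 36 36 36 36 36; K' ⊕ opad = d9 5c 5c 5c 5c 5c.
m1: inner = H(b3 36 36 36 36 36 9d cf c4) = f1; tag = H(d9 5c 5c 5c 5c 5c f1) = 96
m2: inner = H(b3 36 36 36 36 36 08 83 97) = e3; tag = H(d9 5c 5c 5c 5c 5c e3) = 88
m3: inner = H(b3 36 36 36 36 36 e0 e9 f3) = 7d; tag = H(d9 5c 5c 5c 5c 5c 7d) = 22
m4: inner = H(b3 36 36 36 36 36 57 9a a1) = 53; tag = H(d9 5c 5c 5c 5c 5c 53) = f8 ← matches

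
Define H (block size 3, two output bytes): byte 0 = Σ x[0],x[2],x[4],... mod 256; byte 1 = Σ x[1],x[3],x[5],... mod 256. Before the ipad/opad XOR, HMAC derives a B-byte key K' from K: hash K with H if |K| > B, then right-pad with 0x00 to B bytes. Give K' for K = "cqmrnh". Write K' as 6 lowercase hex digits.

|K| = 6 > B = 3, so first hash the key.
H(K): even-index sum = 318 mod 256 = 62; odd-index sum = 331 mod 256 = 75 → 3e 4b.
Zero-pad H(K) = 3e 4b to 3 bytes: K' = 3e 4b 00.

3e4b00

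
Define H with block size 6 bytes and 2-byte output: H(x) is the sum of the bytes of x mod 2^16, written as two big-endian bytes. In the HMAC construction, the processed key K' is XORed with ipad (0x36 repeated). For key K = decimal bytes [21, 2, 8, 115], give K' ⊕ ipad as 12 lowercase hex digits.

Key decimal bytes [21, 2, 8, 115] = 15 02 08 73 is 4 bytes ≤ B = 6; zero-pad to 6 bytes: K' = 15 02 08 73 00 00.
XOR each byte with 0x36: 15⊕36=23, 02⊕36=34, 08⊕36=3e, 73⊕36=45, 00⊕36=36, 00⊕36=36.

23343e453636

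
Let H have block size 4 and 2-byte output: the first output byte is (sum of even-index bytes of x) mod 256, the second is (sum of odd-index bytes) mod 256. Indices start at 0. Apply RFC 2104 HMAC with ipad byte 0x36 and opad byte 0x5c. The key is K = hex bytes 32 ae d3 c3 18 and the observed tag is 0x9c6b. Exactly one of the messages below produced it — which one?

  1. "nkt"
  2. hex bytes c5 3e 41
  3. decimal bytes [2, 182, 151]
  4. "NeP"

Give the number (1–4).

Key hex bytes 32 ae d3 c3 18 is 5 bytes > B = 4, so hash it first: H(key) = 1d 71, then zero-pad to 4 bytes: K' = 1d 71 00 00.
K' ⊕ ipad = 2b 47 36 36; K' ⊕ opad = 41 2d 5c 5c.
m1: inner = H(2b 47 36 36 6e 6b 74) = 43 e8; tag = H(41 2d 5c 5c 43 e8) = e071
m2: inner = H(2b 47 36 36 c5 3e 41) = 67 bb; tag = H(41 2d 5c 5c 67 bb) = 0444
m3: inner = H(2b 47 36 36 02 b6 97) = fa 33; tag = H(41 2d 5c 5c fa 33) = 97bc
m4: inner = H(2b 47 36 36 4e 65 50) = ff e2; tag = H(41 2d 5c 5c ff e2) = 9c6b ← matches

4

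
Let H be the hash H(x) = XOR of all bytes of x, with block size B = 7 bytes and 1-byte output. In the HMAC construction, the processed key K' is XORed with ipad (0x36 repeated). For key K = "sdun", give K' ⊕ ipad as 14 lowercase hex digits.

Key "sdun" = 73 64 75 6e is 4 bytes ≤ B = 7; zero-pad to 7 bytes: K' = 73 64 75 6e 00 00 00.
XOR each byte with 0x36: 73⊕36=45, 64⊕36=52, 75⊕36=43, 6e⊕36=58, 00⊕36=36, 00⊕36=36, 00⊕36=36.

45524358363636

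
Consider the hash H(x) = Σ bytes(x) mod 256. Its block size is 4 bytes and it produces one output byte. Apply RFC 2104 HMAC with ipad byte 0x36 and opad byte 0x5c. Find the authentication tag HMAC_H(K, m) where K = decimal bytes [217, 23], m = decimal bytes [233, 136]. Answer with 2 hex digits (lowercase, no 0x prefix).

75

Key decimal bytes [217, 23] = d9 17 is 2 bytes ≤ B = 4; zero-pad to 4 bytes: K' = d9 17 00 00.
K' ⊕ ipad = ef 21 36 36.  K' ⊕ opad = 85 4b 5c 5c.
Inner input = (K'⊕ipad) ∥ m = ef 21 36 36 ∥ e9 88.
Inner hash: sum = 239+33+54+54+233+136 = 749; mod 256 = 237 → ed.
Outer input = (K'⊕opad) ∥ inner = 85 4b 5c 5c ∥ ed.
Outer hash (tag): sum = 133+75+92+92+237 = 629; mod 256 = 117 → 75.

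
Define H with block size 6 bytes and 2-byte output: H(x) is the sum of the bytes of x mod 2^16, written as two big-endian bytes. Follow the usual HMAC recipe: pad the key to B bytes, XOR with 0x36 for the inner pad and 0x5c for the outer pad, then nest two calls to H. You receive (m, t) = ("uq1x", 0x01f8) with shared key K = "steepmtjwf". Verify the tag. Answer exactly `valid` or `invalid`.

Key "steepmtjwf" = 73 74 65 65 70 6d 74 6a 77 66 is 10 bytes > B = 6, so hash it first: H(key) = 04 49, then zero-pad to 6 bytes: K' = 04 49 00 00 00 00.
K' ⊕ ipad = 32 7f 36 36 36 36; K' ⊕ opad = 58 15 5c 5c 5c 5c.
Inner hash: sum = 50+127+54+54+54+54+117+113+49+120 = 792 → 03 18.
Outer hash (recomputed tag): sum = 88+21+92+92+92+92+3+24 = 504 → 01 f8.
Recomputed tag = 01f8; claimed = 01f8 → match.

valid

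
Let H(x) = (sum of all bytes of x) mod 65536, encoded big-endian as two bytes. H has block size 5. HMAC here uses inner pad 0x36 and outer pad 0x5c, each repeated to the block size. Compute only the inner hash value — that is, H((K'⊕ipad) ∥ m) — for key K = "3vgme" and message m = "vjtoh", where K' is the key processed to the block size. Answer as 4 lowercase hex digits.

Key "3vgme" = 33 76 67 6d 65 is exactly B = 5 bytes: K' = 33 76 67 6d 65.
K' ⊕ ipad = 05 40 51 5b 53.
Inner input = 05 40 51 5b 53 ∥ 76 6a 74 6f 68.
Inner hash: sum = 5+64+81+91+83+118+106+116+111+104 = 879 → 03 6f.

036f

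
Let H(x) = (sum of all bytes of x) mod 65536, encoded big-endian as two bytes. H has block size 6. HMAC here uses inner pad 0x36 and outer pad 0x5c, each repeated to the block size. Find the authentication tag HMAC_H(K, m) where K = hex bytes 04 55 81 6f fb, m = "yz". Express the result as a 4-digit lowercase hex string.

0312

Key hex bytes 04 55 81 6f fb is 5 bytes ≤ B = 6; zero-pad to 6 bytes: K' = 04 55 81 6f fb 00.
K' ⊕ ipad = 32 63 b7 59 cd 36.  K' ⊕ opad = 58 09 dd 33 a7 5c.
Inner input = (K'⊕ipad) ∥ m = 32 63 b7 59 cd 36 ∥ 79 7a.
Inner hash: sum = 50+99+183+89+205+54+121+122 = 923 → 03 9b.
Outer input = (K'⊕opad) ∥ inner = 58 09 dd 33 a7 5c ∥ 03 9b.
Outer hash (tag): sum = 88+9+221+51+167+92+3+155 = 786 → 03 12.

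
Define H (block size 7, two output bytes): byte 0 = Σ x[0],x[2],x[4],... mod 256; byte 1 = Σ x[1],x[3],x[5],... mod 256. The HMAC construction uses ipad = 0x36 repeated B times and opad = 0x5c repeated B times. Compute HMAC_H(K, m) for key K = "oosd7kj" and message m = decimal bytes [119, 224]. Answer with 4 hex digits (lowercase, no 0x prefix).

827d

Key "oosd7kj" = 6f 6f 73 64 37 6b 6a is exactly B = 7 bytes: K' = 6f 6f 73 64 37 6b 6a.
K' ⊕ ipad = 59 59 45 52 01 5d 5c.  K' ⊕ opad = 33 33 2f 38 6b 37 36.
Inner input = (K'⊕ipad) ∥ m = 59 59 45 52 01 5d 5c ∥ 77 e0.
Inner hash: even-index sum = 475 mod 256 = 219; odd-index sum = 383 mod 256 = 127 → db 7f.
Outer input = (K'⊕opad) ∥ inner = 33 33 2f 38 6b 37 36 ∥ db 7f.
Outer hash (tag): even-index sum = 386 mod 256 = 130; odd-index sum = 381 mod 256 = 125 → 82 7d.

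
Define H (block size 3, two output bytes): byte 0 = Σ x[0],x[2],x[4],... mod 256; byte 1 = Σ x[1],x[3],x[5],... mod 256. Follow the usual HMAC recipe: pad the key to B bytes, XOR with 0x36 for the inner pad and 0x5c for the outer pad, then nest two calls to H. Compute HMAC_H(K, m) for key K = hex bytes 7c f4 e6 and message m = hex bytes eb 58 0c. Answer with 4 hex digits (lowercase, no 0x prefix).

931a

Key hex bytes 7c f4 e6 is exactly B = 3 bytes: K' = 7c f4 e6.
K' ⊕ ipad = 4a c2 d0.  K' ⊕ opad = 20 a8 ba.
Inner input = (K'⊕ipad) ∥ m = 4a c2 d0 ∥ eb 58 0c.
Inner hash: even-index sum = 370 mod 256 = 114; odd-index sum = 441 mod 256 = 185 → 72 b9.
Outer input = (K'⊕opad) ∥ inner = 20 a8 ba ∥ 72 b9.
Outer hash (tag): even-index sum = 403 mod 256 = 147; odd-index sum = 282 mod 256 = 26 → 93 1a.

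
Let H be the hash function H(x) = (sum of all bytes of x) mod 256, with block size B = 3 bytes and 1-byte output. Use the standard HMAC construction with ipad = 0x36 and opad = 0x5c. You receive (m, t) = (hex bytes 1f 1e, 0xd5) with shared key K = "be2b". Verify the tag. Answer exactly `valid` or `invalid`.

valid

Key "be2b" = 62 65 32 62 is 4 bytes > B = 3, so hash it first: H(key) = 5b, then zero-pad to 3 bytes: K' = 5b 00 00.
K' ⊕ ipad = 6d 36 36; K' ⊕ opad = 07 5c 5c.
Inner hash: sum = 109+54+54+31+30 = 278; mod 256 = 22 → 16.
Outer hash (recomputed tag): sum = 7+92+92+22 = 213 → d5.
Recomputed tag = d5; claimed = d5 → match.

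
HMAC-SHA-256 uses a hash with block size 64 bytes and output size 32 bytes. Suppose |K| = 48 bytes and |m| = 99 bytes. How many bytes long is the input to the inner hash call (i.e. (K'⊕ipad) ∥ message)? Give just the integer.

163

Key is 48 ≤ 64 bytes, zero-padded: |K'| = 64.
Inner input = (K'⊕ipad) ∥ m → 64 + 99 = 163 bytes.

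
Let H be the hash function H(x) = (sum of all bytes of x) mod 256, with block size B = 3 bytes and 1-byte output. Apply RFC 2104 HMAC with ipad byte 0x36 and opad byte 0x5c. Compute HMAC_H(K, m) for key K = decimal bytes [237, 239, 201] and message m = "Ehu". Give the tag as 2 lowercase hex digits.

Key decimal bytes [237, 239, 201] = ed ef c9 is exactly B = 3 bytes: K' = ed ef c9.
K' ⊕ ipad = db d9 ff.  K' ⊕ opad = b1 b3 95.
Inner input = (K'⊕ipad) ∥ m = db d9 ff ∥ 45 68 75.
Inner hash: sum = 219+217+255+69+104+117 = 981; mod 256 = 213 → d5.
Outer input = (K'⊕opad) ∥ inner = b1 b3 95 ∥ d5.
Outer hash (tag): sum = 177+179+149+213 = 718; mod 256 = 206 → ce.

ce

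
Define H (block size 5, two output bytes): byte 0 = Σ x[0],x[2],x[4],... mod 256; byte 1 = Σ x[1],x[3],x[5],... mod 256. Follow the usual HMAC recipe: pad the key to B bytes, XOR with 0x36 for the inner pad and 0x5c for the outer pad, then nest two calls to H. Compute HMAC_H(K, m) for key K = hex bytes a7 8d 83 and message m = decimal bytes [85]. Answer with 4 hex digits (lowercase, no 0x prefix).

Key hex bytes a7 8d 83 is 3 bytes ≤ B = 5; zero-pad to 5 bytes: K' = a7 8d 83 00 00.
K' ⊕ ipad = 91 bb b5 36 36.  K' ⊕ opad = fb d1 df 5c 5c.
Inner input = (K'⊕ipad) ∥ m = 91 bb b5 36 36 ∥ 55.
Inner hash: even-index sum = 380 mod 256 = 124; odd-index sum = 326 mod 256 = 70 → 7c 46.
Outer input = (K'⊕opad) ∥ inner = fb d1 df 5c 5c ∥ 7c 46.
Outer hash (tag): even-index sum = 636 mod 256 = 124; odd-index sum = 425 mod 256 = 169 → 7c a9.

7ca9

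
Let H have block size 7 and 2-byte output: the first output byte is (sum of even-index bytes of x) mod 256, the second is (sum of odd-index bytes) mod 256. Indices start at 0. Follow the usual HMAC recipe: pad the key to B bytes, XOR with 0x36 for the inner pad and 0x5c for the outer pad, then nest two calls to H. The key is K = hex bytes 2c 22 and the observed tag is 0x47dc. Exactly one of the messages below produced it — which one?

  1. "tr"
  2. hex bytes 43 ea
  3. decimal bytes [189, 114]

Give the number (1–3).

Key hex bytes 2c 22 is 2 bytes ≤ B = 7; zero-pad to 7 bytes: K' = 2c 22 00 00 00 00 00.
K' ⊕ ipad = 1a 14 36 36 36 36 36; K' ⊕ opad = 70 7e 5c 5c 5c 5c 5c.
m1: inner = H(1a 14 36 36 36 36 36 74 72) = 2e f4; tag = H(70 7e 5c 5c 5c 5c 5c 2e f4) = 7864
m2: inner = H(1a 14 36 36 36 36 36 43 ea) = a6 c3; tag = H(70 7e 5c 5c 5c 5c 5c a6 c3) = 47dc ← matches
m3: inner = H(1a 14 36 36 36 36 36 bd 72) = 2e 3d; tag = H(70 7e 5c 5c 5c 5c 5c 2e 3d) = c164

2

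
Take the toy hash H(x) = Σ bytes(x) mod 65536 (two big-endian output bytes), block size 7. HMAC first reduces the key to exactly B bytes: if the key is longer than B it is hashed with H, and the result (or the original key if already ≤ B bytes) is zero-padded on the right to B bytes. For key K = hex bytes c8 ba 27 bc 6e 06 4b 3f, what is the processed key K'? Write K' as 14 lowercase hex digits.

|K| = 8 > B = 7, so first hash the key.
H(K): sum = 200+186+39+188+110+6+75+63 = 867 → 03 63.
Zero-pad H(K) = 03 63 to 7 bytes: K' = 03 63 00 00 00 00 00.

03630000000000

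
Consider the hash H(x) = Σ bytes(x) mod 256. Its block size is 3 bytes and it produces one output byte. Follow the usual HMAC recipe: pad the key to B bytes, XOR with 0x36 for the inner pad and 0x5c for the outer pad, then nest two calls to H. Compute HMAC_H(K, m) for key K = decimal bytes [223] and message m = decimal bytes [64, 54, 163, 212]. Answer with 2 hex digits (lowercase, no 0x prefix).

7d

Key decimal bytes [223] = df is 1 byte ≤ B = 3; zero-pad to 3 bytes: K' = df 00 00.
K' ⊕ ipad = e9 36 36.  K' ⊕ opad = 83 5c 5c.
Inner input = (K'⊕ipad) ∥ m = e9 36 36 ∥ 40 36 a3 d4.
Inner hash: sum = 233+54+54+64+54+163+212 = 834; mod 256 = 66 → 42.
Outer input = (K'⊕opad) ∥ inner = 83 5c 5c ∥ 42.
Outer hash (tag): sum = 131+92+92+66 = 381; mod 256 = 125 → 7d.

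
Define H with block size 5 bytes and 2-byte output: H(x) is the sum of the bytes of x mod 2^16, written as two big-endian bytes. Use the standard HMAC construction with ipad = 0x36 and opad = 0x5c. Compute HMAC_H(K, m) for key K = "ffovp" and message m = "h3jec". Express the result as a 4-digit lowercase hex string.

014c

Key "ffovp" = 66 66 6f 76 70 is exactly B = 5 bytes: K' = 66 66 6f 76 70.
K' ⊕ ipad = 50 50 59 40 46.  K' ⊕ opad = 3a 3a 33 2a 2c.
Inner input = (K'⊕ipad) ∥ m = 50 50 59 40 46 ∥ 68 33 6a 65 63.
Inner hash: sum = 80+80+89+64+70+104+51+106+101+99 = 844 → 03 4c.
Outer input = (K'⊕opad) ∥ inner = 3a 3a 33 2a 2c ∥ 03 4c.
Outer hash (tag): sum = 58+58+51+42+44+3+76 = 332 → 01 4c.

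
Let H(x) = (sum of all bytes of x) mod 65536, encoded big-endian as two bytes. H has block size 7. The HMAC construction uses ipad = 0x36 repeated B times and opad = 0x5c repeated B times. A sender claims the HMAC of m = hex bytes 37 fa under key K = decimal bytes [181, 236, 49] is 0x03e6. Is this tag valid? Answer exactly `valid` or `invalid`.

Key decimal bytes [181, 236, 49] = b5 ec 31 is 3 bytes ≤ B = 7; zero-pad to 7 bytes: K' = b5 ec 31 00 00 00 00.
K' ⊕ ipad = 83 da 07 36 36 36 36; K' ⊕ opad = e9 b0 6d 5c 5c 5c 5c.
Inner hash: sum = 131+218+7+54+54+54+54+55+250 = 877 → 03 6d.
Outer hash (recomputed tag): sum = 233+176+109+92+92+92+92+3+109 = 998 → 03 e6.
Recomputed tag = 03e6; claimed = 03e6 → match.

valid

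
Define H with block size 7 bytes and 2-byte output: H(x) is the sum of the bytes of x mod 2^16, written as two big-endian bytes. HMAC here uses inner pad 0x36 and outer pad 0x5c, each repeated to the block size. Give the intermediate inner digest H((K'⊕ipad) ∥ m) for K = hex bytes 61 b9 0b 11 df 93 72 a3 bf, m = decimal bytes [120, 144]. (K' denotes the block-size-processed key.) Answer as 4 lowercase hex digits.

Key hex bytes 61 b9 0b 11 df 93 72 a3 bf is 9 bytes > B = 7, so hash it first: H(key) = 04 7c, then zero-pad to 7 bytes: K' = 04 7c 00 00 00 00 00.
K' ⊕ ipad = 32 4a 36 36 36 36 36.
Inner input = 32 4a 36 36 36 36 36 ∥ 78 90.
Inner hash: sum = 50+74+54+54+54+54+54+120+144 = 658 → 02 92.

0292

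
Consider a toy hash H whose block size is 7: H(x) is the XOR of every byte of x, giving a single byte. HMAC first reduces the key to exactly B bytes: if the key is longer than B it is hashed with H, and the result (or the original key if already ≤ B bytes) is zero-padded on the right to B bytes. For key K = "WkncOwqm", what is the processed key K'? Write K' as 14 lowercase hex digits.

|K| = 8 > B = 7, so first hash the key.
H(K): XOR 57⊕6b⊕6e⊕63⊕4f⊕77⊕71⊕6d = 15.
Zero-pad H(K) = 15 to 7 bytes: K' = 15 00 00 00 00 00 00.

15000000000000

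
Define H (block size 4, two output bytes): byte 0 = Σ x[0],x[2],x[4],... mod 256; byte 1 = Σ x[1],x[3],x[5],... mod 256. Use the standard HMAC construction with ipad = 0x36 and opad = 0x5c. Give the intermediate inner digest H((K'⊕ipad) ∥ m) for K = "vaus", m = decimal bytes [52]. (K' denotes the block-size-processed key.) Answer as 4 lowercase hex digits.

Key "vaus" = 76 61 75 73 is exactly B = 4 bytes: K' = 76 61 75 73.
K' ⊕ ipad = 40 57 43 45.
Inner input = 40 57 43 45 ∥ 34.
Inner hash: even-index sum = 183 mod 256 = 183; odd-index sum = 156 mod 256 = 156 → b7 9c.

b79c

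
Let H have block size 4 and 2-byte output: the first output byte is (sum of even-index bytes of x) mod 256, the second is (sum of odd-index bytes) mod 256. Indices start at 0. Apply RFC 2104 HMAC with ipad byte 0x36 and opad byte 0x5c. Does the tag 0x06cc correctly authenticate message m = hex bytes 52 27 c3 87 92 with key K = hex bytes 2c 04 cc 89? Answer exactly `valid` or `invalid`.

Key hex bytes 2c 04 cc 89 is exactly B = 4 bytes: K' = 2c 04 cc 89.
K' ⊕ ipad = 1a 32 fa bf; K' ⊕ opad = 70 58 90 d5.
Inner hash: even-index sum = 699 mod 256 = 187; odd-index sum = 415 mod 256 = 159 → bb 9f.
Outer hash (recomputed tag): even-index sum = 443 mod 256 = 187; odd-index sum = 460 mod 256 = 204 → bb cc.
Recomputed tag = bbcc; claimed = 06cc → mismatch.

invalid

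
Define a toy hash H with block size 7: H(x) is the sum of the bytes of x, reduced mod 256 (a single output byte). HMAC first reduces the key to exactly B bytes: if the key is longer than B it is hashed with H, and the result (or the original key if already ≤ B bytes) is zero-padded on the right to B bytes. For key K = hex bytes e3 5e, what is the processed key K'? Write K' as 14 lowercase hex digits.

e35e0000000000

Key hex bytes e3 5e is 2 bytes ≤ B = 7; zero-pad to 7 bytes: K' = e3 5e 00 00 00 00 00.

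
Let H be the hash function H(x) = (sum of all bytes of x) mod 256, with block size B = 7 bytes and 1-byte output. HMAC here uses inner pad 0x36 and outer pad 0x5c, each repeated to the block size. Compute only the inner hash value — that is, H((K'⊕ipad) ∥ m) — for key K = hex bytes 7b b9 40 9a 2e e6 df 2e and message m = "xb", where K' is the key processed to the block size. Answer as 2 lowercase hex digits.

37

Key hex bytes 7b b9 40 9a 2e e6 df 2e is 8 bytes > B = 7, so hash it first: H(key) = 2f, then zero-pad to 7 bytes: K' = 2f 00 00 00 00 00 00.
K' ⊕ ipad = 19 36 36 36 36 36 36.
Inner input = 19 36 36 36 36 36 36 ∥ 78 62.
Inner hash: sum = 25+54+54+54+54+54+54+120+98 = 567; mod 256 = 55 → 37.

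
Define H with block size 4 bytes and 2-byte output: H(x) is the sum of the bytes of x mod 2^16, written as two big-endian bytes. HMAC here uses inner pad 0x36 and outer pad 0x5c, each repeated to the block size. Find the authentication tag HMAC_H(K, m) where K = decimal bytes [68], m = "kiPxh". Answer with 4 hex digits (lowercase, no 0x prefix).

Key decimal bytes [68] = 44 is 1 byte ≤ B = 4; zero-pad to 4 bytes: K' = 44 00 00 00.
K' ⊕ ipad = 72 36 36 36.  K' ⊕ opad = 18 5c 5c 5c.
Inner input = (K'⊕ipad) ∥ m = 72 36 36 36 ∥ 6b 69 50 78 68.
Inner hash: sum = 114+54+54+54+107+105+80+120+104 = 792 → 03 18.
Outer input = (K'⊕opad) ∥ inner = 18 5c 5c 5c ∥ 03 18.
Outer hash (tag): sum = 24+92+92+92+3+24 = 327 → 01 47.

0147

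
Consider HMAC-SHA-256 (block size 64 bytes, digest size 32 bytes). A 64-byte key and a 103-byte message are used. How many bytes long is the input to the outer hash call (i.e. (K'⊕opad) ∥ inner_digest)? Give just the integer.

Key is 64 ≤ 64 bytes, zero-padded: |K'| = 64.
Outer input = (K'⊕opad) ∥ H(inner) → 64 + 32 = 96 bytes.

96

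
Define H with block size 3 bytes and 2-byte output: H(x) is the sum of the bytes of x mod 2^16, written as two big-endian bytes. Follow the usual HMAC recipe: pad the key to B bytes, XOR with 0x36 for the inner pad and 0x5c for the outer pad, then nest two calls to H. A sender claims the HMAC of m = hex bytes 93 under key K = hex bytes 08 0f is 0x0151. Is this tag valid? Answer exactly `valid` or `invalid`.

Key hex bytes 08 0f is 2 bytes ≤ B = 3; zero-pad to 3 bytes: K' = 08 0f 00.
K' ⊕ ipad = 3e 39 36; K' ⊕ opad = 54 53 5c.
Inner hash: sum = 62+57+54+147 = 320 → 01 40.
Outer hash (recomputed tag): sum = 84+83+92+1+64 = 324 → 01 44.
Recomputed tag = 0144; claimed = 0151 → mismatch.

invalid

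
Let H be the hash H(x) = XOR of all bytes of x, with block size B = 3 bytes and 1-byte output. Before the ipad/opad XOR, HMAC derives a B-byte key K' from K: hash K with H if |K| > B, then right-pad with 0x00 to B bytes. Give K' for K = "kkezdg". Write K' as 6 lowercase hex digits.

1c0000

|K| = 6 > B = 3, so first hash the key.
H(K): XOR 6b⊕6b⊕65⊕7a⊕64⊕67 = 1c.
Zero-pad H(K) = 1c to 3 bytes: K' = 1c 00 00.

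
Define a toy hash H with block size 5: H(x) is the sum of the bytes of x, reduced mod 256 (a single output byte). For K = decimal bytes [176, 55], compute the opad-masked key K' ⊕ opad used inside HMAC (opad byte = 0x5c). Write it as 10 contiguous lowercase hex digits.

ec6b5c5c5c

Key decimal bytes [176, 55] = b0 37 is 2 bytes ≤ B = 5; zero-pad to 5 bytes: K' = b0 37 00 00 00.
XOR each byte with 0x5c: b0⊕5c=ec, 37⊕5c=6b, 00⊕5c=5c, 00⊕5c=5c, 00⊕5c=5c.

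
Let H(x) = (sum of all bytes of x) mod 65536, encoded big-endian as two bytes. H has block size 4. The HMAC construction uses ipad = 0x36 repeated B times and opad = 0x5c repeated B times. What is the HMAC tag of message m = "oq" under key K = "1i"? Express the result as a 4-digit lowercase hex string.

Key "1i" = 31 69 is 2 bytes ≤ B = 4; zero-pad to 4 bytes: K' = 31 69 00 00.
K' ⊕ ipad = 07 5f 36 36.  K' ⊕ opad = 6d 35 5c 5c.
Inner input = (K'⊕ipad) ∥ m = 07 5f 36 36 ∥ 6f 71.
Inner hash: sum = 7+95+54+54+111+113 = 434 → 01 b2.
Outer input = (K'⊕opad) ∥ inner = 6d 35 5c 5c ∥ 01 b2.
Outer hash (tag): sum = 109+53+92+92+1+178 = 525 → 02 0d.

020d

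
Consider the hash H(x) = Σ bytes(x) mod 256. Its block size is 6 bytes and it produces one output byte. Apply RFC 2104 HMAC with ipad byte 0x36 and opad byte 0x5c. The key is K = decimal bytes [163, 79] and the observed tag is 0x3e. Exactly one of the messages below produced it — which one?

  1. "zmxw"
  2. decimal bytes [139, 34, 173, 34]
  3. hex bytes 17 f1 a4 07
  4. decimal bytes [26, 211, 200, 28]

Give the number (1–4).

Key decimal bytes [163, 79] = a3 4f is 2 bytes ≤ B = 6; zero-pad to 6 bytes: K' = a3 4f 00 00 00 00.
K' ⊕ ipad = 95 79 36 36 36 36; K' ⊕ opad = ff 13 5c 5c 5c 5c.
m1: inner = H(95 79 36 36 36 36 7a 6d 78 77) = bc; tag = H(ff 13 5c 5c 5c 5c bc) = 3e ← matches
m2: inner = H(95 79 36 36 36 36 8b 22 ad 22) = 62; tag = H(ff 13 5c 5c 5c 5c 62) = e4
m3: inner = H(95 79 36 36 36 36 17 f1 a4 07) = 99; tag = H(ff 13 5c 5c 5c 5c 99) = 1b
m4: inner = H(95 79 36 36 36 36 1a d3 c8 1c) = b7; tag = H(ff 13 5c 5c 5c 5c b7) = 39

1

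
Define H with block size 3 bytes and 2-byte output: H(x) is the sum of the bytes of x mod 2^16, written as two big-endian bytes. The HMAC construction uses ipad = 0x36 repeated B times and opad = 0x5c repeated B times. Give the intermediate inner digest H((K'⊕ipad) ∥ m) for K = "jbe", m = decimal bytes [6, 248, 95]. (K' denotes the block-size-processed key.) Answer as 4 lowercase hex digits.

0260

Key "jbe" = 6a 62 65 is exactly B = 3 bytes: K' = 6a 62 65.
K' ⊕ ipad = 5c 54 53.
Inner input = 5c 54 53 ∥ 06 f8 5f.
Inner hash: sum = 92+84+83+6+248+95 = 608 → 02 60.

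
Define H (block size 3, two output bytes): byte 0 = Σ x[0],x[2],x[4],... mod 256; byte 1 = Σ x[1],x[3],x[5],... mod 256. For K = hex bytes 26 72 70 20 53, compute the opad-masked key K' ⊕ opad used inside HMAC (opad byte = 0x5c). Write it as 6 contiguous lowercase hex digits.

Key hex bytes 26 72 70 20 53 is 5 bytes > B = 3, so hash it first: H(key) = e9 92, then zero-pad to 3 bytes: K' = e9 92 00.
XOR each byte with 0x5c: e9⊕5c=b5, 92⊕5c=ce, 00⊕5c=5c.

b5ce5c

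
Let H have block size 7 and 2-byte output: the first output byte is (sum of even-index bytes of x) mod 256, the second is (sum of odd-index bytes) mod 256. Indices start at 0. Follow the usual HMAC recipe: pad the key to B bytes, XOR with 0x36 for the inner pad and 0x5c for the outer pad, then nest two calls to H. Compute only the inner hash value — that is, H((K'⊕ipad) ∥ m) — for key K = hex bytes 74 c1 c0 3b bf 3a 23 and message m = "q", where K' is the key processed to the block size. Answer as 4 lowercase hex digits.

d681

Key hex bytes 74 c1 c0 3b bf 3a 23 is exactly B = 7 bytes: K' = 74 c1 c0 3b bf 3a 23.
K' ⊕ ipad = 42 f7 f6 0d 89 0c 15.
Inner input = 42 f7 f6 0d 89 0c 15 ∥ 71.
Inner hash: even-index sum = 470 mod 256 = 214; odd-index sum = 385 mod 256 = 129 → d6 81.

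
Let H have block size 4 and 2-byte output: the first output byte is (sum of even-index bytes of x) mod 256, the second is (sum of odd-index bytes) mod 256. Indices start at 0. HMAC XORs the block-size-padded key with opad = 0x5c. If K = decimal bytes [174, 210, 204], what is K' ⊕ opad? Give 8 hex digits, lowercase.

f28e905c

Key decimal bytes [174, 210, 204] = ae d2 cc is 3 bytes ≤ B = 4; zero-pad to 4 bytes: K' = ae d2 cc 00.
XOR each byte with 0x5c: ae⊕5c=f2, d2⊕5c=8e, cc⊕5c=90, 00⊕5c=5c.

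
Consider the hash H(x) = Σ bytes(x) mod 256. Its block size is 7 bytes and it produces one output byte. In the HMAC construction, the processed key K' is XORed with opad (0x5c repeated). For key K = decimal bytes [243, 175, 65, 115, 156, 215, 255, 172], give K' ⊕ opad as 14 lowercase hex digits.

285c5c5c5c5c5c

Key decimal bytes [243, 175, 65, 115, 156, 215, 255, 172] = f3 af 41 73 9c d7 ff ac is 8 bytes > B = 7, so hash it first: H(key) = 74, then zero-pad to 7 bytes: K' = 74 00 00 00 00 00 00.
XOR each byte with 0x5c: 74⊕5c=28, 00⊕5c=5c, 00⊕5c=5c, 00⊕5c=5c, 00⊕5c=5c, 00⊕5c=5c, 00⊕5c=5c.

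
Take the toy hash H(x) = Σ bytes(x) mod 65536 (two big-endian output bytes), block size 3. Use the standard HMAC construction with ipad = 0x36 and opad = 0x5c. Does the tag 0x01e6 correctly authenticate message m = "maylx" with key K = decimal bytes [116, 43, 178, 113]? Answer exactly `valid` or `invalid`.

valid

Key decimal bytes [116, 43, 178, 113] = 74 2b b2 71 is 4 bytes > B = 3, so hash it first: H(key) = 01 c2, then zero-pad to 3 bytes: K' = 01 c2 00.
K' ⊕ ipad = 37 f4 36; K' ⊕ opad = 5d 9e 5c.
Inner hash: sum = 55+244+54+109+97+121+108+120 = 908 → 03 8c.
Outer hash (recomputed tag): sum = 93+158+92+3+140 = 486 → 01 e6.
Recomputed tag = 01e6; claimed = 01e6 → match.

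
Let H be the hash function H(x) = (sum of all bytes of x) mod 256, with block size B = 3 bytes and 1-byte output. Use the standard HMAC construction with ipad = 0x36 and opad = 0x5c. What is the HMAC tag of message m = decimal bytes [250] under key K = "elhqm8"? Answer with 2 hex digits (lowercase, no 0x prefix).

Key "elhqm8" = 65 6c 68 71 6d 38 is 6 bytes > B = 3, so hash it first: H(key) = 4f, then zero-pad to 3 bytes: K' = 4f 00 00.
K' ⊕ ipad = 79 36 36.  K' ⊕ opad = 13 5c 5c.
Inner input = (K'⊕ipad) ∥ m = 79 36 36 ∥ fa.
Inner hash: sum = 121+54+54+250 = 479; mod 256 = 223 → df.
Outer input = (K'⊕opad) ∥ inner = 13 5c 5c ∥ df.
Outer hash (tag): sum = 19+92+92+223 = 426; mod 256 = 170 → aa.

aa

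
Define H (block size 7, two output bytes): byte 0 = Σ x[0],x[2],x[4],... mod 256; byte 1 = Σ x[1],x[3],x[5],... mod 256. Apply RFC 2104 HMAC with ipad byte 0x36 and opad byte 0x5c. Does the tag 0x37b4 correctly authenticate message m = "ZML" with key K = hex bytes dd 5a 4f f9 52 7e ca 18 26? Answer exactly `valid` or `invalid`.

valid

Key hex bytes dd 5a 4f f9 52 7e ca 18 26 is 9 bytes > B = 7, so hash it first: H(key) = 6e e9, then zero-pad to 7 bytes: K' = 6e e9 00 00 00 00 00.
K' ⊕ ipad = 58 df 36 36 36 36 36; K' ⊕ opad = 32 b5 5c 5c 5c 5c 5c.
Inner hash: even-index sum = 327 mod 256 = 71; odd-index sum = 497 mod 256 = 241 → 47 f1.
Outer hash (recomputed tag): even-index sum = 567 mod 256 = 55; odd-index sum = 436 mod 256 = 180 → 37 b4.
Recomputed tag = 37b4; claimed = 37b4 → match.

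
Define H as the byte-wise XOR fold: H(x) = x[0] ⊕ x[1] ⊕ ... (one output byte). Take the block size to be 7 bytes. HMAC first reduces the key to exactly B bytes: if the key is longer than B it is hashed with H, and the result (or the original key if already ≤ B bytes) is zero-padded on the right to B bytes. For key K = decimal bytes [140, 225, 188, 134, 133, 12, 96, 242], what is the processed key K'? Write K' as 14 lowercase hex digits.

|K| = 8 > B = 7, so first hash the key.
H(K): XOR 8c⊕e1⊕bc⊕86⊕85⊕0c⊕60⊕f2 = 4c.
Zero-pad H(K) = 4c to 7 bytes: K' = 4c 00 00 00 00 00 00.

4c000000000000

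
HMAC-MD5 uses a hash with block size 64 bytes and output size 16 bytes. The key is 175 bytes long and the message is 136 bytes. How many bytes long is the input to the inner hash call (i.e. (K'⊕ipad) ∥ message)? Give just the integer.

200

Key is 175 > 64 bytes, so it is hashed to 16 bytes then zero-padded to 64: |K'| = 64.
Inner input = (K'⊕ipad) ∥ m → 64 + 136 = 200 bytes.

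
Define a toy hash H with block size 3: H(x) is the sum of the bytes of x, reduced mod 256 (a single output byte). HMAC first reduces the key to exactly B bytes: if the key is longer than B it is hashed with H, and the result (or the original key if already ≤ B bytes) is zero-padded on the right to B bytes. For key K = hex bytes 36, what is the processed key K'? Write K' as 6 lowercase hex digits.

360000

Key hex bytes 36 is 1 byte ≤ B = 3; zero-pad to 3 bytes: K' = 36 00 00.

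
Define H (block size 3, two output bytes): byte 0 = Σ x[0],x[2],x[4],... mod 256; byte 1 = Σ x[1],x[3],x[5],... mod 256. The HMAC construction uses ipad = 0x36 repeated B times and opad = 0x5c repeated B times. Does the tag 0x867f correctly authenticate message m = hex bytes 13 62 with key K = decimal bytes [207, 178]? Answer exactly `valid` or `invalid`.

Key decimal bytes [207, 178] = cf b2 is 2 bytes ≤ B = 3; zero-pad to 3 bytes: K' = cf b2 00.
K' ⊕ ipad = f9 84 36; K' ⊕ opad = 93 ee 5c.
Inner hash: even-index sum = 401 mod 256 = 145; odd-index sum = 151 mod 256 = 151 → 91 97.
Outer hash (recomputed tag): even-index sum = 390 mod 256 = 134; odd-index sum = 383 mod 256 = 127 → 86 7f.
Recomputed tag = 867f; claimed = 867f → match.

valid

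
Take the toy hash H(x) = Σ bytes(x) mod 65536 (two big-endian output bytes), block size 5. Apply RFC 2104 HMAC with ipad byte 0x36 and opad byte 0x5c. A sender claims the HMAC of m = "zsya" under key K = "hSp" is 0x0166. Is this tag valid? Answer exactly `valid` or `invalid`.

valid

Key "hSp" = 68 53 70 is 3 bytes ≤ B = 5; zero-pad to 5 bytes: K' = 68 53 70 00 00.
K' ⊕ ipad = 5e 65 46 36 36; K' ⊕ opad = 34 0f 2c 5c 5c.
Inner hash: sum = 94+101+70+54+54+122+115+121+97 = 828 → 03 3c.
Outer hash (recomputed tag): sum = 52+15+44+92+92+3+60 = 358 → 01 66.
Recomputed tag = 0166; claimed = 0166 → match.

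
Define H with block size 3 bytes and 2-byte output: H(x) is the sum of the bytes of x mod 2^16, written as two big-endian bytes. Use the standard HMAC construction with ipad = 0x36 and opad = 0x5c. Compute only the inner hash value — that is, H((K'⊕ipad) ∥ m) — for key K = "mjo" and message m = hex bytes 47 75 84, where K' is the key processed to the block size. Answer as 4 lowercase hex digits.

Key "mjo" = 6d 6a 6f is exactly B = 3 bytes: K' = 6d 6a 6f.
K' ⊕ ipad = 5b 5c 59.
Inner input = 5b 5c 59 ∥ 47 75 84.
Inner hash: sum = 91+92+89+71+117+132 = 592 → 02 50.

0250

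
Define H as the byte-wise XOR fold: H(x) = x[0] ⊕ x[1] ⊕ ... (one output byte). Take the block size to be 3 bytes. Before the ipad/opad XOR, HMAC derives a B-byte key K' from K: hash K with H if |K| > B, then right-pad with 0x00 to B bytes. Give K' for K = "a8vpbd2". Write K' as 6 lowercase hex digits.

6b0000

|K| = 7 > B = 3, so first hash the key.
H(K): XOR 61⊕38⊕76⊕70⊕62⊕64⊕32 = 6b.
Zero-pad H(K) = 6b to 3 bytes: K' = 6b 00 00.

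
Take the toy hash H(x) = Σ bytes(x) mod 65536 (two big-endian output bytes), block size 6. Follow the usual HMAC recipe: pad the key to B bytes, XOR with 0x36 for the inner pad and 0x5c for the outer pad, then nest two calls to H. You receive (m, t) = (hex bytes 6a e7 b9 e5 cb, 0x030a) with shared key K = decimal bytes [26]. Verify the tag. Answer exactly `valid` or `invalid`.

valid

Key decimal bytes [26] = 1a is 1 byte ≤ B = 6; zero-pad to 6 bytes: K' = 1a 00 00 00 00 00.
K' ⊕ ipad = 2c 36 36 36 36 36; K' ⊕ opad = 46 5c 5c 5c 5c 5c.
Inner hash: sum = 44+54+54+54+54+54+106+231+185+229+203 = 1268 → 04 f4.
Outer hash (recomputed tag): sum = 70+92+92+92+92+92+4+244 = 778 → 03 0a.
Recomputed tag = 030a; claimed = 030a → match.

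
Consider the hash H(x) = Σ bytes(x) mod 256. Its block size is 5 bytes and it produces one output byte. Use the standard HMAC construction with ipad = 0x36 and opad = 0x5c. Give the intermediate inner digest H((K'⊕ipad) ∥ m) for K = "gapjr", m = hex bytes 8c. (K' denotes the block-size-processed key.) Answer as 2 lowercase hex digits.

Key "gapjr" = 67 61 70 6a 72 is exactly B = 5 bytes: K' = 67 61 70 6a 72.
K' ⊕ ipad = 51 57 46 5c 44.
Inner input = 51 57 46 5c 44 ∥ 8c.
Inner hash: sum = 81+87+70+92+68+140 = 538; mod 256 = 26 → 1a.

1a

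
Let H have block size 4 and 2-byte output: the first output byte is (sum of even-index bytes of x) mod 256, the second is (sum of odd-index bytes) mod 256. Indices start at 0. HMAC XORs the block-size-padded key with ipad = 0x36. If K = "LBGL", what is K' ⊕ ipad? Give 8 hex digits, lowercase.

7a74717a

Key "LBGL" = 4c 42 47 4c is exactly B = 4 bytes: K' = 4c 42 47 4c.
XOR each byte with 0x36: 4c⊕36=7a, 42⊕36=74, 47⊕36=71, 4c⊕36=7a.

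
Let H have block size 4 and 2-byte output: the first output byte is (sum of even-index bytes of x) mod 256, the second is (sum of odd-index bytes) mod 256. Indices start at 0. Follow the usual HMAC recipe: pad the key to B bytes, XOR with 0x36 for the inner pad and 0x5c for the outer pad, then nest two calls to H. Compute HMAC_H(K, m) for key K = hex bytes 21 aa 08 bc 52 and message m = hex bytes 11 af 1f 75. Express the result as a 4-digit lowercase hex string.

3640

Key hex bytes 21 aa 08 bc 52 is 5 bytes > B = 4, so hash it first: H(key) = 7b 66, then zero-pad to 4 bytes: K' = 7b 66 00 00.
K' ⊕ ipad = 4d 50 36 36.  K' ⊕ opad = 27 3a 5c 5c.
Inner input = (K'⊕ipad) ∥ m = 4d 50 36 36 ∥ 11 af 1f 75.
Inner hash: even-index sum = 179 mod 256 = 179; odd-index sum = 426 mod 256 = 170 → b3 aa.
Outer input = (K'⊕opad) ∥ inner = 27 3a 5c 5c ∥ b3 aa.
Outer hash (tag): even-index sum = 310 mod 256 = 54; odd-index sum = 320 mod 256 = 64 → 36 40.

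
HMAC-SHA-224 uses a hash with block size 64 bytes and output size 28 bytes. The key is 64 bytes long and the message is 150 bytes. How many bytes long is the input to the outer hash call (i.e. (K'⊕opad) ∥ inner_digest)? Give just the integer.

Key is 64 ≤ 64 bytes, zero-padded: |K'| = 64.
Outer input = (K'⊕opad) ∥ H(inner) → 64 + 28 = 92 bytes.

92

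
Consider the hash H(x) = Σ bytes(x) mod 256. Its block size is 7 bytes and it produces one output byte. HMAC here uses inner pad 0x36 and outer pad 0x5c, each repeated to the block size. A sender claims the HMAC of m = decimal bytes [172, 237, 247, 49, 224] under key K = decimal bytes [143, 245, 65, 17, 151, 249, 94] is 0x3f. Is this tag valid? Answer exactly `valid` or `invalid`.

Key decimal bytes [143, 245, 65, 17, 151, 249, 94] = 8f f5 41 11 97 f9 5e is exactly B = 7 bytes: K' = 8f f5 41 11 97 f9 5e.
K' ⊕ ipad = b9 c3 77 27 a1 cf 68; K' ⊕ opad = d3 a9 1d 4d cb a5 02.
Inner hash: sum = 185+195+119+39+161+207+104+172+237+247+49+224 = 1939; mod 256 = 147 → 93.
Outer hash (recomputed tag): sum = 211+169+29+77+203+165+2+147 = 1003; mod 256 = 235 → eb.
Recomputed tag = eb; claimed = 3f → mismatch.

invalid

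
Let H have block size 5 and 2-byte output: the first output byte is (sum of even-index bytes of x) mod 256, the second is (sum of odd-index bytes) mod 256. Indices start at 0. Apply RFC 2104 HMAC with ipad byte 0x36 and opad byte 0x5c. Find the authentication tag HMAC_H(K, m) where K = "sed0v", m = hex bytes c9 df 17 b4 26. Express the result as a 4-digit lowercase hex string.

f00f

Key "sed0v" = 73 65 64 30 76 is exactly B = 5 bytes: K' = 73 65 64 30 76.
K' ⊕ ipad = 45 53 52 06 40.  K' ⊕ opad = 2f 39 38 6c 2a.
Inner input = (K'⊕ipad) ∥ m = 45 53 52 06 40 ∥ c9 df 17 b4 26.
Inner hash: even-index sum = 618 mod 256 = 106; odd-index sum = 351 mod 256 = 95 → 6a 5f.
Outer input = (K'⊕opad) ∥ inner = 2f 39 38 6c 2a ∥ 6a 5f.
Outer hash (tag): even-index sum = 240 mod 256 = 240; odd-index sum = 271 mod 256 = 15 → f0 0f.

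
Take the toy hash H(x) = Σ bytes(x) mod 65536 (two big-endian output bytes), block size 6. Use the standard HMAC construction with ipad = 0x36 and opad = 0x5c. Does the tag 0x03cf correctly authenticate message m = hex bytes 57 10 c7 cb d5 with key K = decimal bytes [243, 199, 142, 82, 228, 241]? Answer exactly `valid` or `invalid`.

Key decimal bytes [243, 199, 142, 82, 228, 241] = f3 c7 8e 52 e4 f1 is exactly B = 6 bytes: K' = f3 c7 8e 52 e4 f1.
K' ⊕ ipad = c5 f1 b8 64 d2 c7; K' ⊕ opad = af 9b d2 0e b8 ad.
Inner hash: sum = 197+241+184+100+210+199+87+16+199+203+213 = 1849 → 07 39.
Outer hash (recomputed tag): sum = 175+155+210+14+184+173+7+57 = 975 → 03 cf.
Recomputed tag = 03cf; claimed = 03cf → match.

valid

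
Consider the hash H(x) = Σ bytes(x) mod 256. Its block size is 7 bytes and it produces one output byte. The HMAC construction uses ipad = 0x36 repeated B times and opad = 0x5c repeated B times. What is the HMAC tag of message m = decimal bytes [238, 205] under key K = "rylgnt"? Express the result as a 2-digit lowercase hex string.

Key "rylgnt" = 72 79 6c 67 6e 74 is 6 bytes ≤ B = 7; zero-pad to 7 bytes: K' = 72 79 6c 67 6e 74 00.
K' ⊕ ipad = 44 4f 5a 51 58 42 36.  K' ⊕ opad = 2e 25 30 3b 32 28 5c.
Inner input = (K'⊕ipad) ∥ m = 44 4f 5a 51 58 42 36 ∥ ee cd.
Inner hash: sum = 68+79+90+81+88+66+54+238+205 = 969; mod 256 = 201 → c9.
Outer input = (K'⊕opad) ∥ inner = 2e 25 30 3b 32 28 5c ∥ c9.
Outer hash (tag): sum = 46+37+48+59+50+40+92+201 = 573; mod 256 = 61 → 3d.

3d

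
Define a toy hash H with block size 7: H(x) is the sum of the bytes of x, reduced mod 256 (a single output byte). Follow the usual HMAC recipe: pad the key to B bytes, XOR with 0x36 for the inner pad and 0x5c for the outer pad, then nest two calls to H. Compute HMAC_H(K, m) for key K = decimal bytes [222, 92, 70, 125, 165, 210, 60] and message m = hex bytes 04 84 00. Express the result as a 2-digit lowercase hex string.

Key decimal bytes [222, 92, 70, 125, 165, 210, 60] = de 5c 46 7d a5 d2 3c is exactly B = 7 bytes: K' = de 5c 46 7d a5 d2 3c.
K' ⊕ ipad = e8 6a 70 4b 93 e4 0a.  K' ⊕ opad = 82 00 1a 21 f9 8e 60.
Inner input = (K'⊕ipad) ∥ m = e8 6a 70 4b 93 e4 0a ∥ 04 84 00.
Inner hash: sum = 232+106+112+75+147+228+10+4+132+0 = 1046; mod 256 = 22 → 16.
Outer input = (K'⊕opad) ∥ inner = 82 00 1a 21 f9 8e 60 ∥ 16.
Outer hash (tag): sum = 130+0+26+33+249+142+96+22 = 698; mod 256 = 186 → ba.

ba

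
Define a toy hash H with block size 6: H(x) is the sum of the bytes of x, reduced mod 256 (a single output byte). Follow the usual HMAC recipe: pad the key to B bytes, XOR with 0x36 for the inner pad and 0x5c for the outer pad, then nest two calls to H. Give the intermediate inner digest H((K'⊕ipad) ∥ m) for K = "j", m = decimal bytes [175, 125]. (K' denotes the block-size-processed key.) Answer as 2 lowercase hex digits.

Key "j" = 6a is 1 byte ≤ B = 6; zero-pad to 6 bytes: K' = 6a 00 00 00 00 00.
K' ⊕ ipad = 5c 36 36 36 36 36.
Inner input = 5c 36 36 36 36 36 ∥ af 7d.
Inner hash: sum = 92+54+54+54+54+54+175+125 = 662; mod 256 = 150 → 96.

96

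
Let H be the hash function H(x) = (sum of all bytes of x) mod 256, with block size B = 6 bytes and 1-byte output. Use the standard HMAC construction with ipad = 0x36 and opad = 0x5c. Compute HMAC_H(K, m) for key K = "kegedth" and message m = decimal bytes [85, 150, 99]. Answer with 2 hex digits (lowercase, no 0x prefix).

92

Key "kegedth" = 6b 65 67 65 64 74 68 is 7 bytes > B = 6, so hash it first: H(key) = dc, then zero-pad to 6 bytes: K' = dc 00 00 00 00 00.
K' ⊕ ipad = ea 36 36 36 36 36.  K' ⊕ opad = 80 5c 5c 5c 5c 5c.
Inner input = (K'⊕ipad) ∥ m = ea 36 36 36 36 36 ∥ 55 96 63.
Inner hash: sum = 234+54+54+54+54+54+85+150+99 = 838; mod 256 = 70 → 46.
Outer input = (K'⊕opad) ∥ inner = 80 5c 5c 5c 5c 5c ∥ 46.
Outer hash (tag): sum = 128+92+92+92+92+92+70 = 658; mod 256 = 146 → 92.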